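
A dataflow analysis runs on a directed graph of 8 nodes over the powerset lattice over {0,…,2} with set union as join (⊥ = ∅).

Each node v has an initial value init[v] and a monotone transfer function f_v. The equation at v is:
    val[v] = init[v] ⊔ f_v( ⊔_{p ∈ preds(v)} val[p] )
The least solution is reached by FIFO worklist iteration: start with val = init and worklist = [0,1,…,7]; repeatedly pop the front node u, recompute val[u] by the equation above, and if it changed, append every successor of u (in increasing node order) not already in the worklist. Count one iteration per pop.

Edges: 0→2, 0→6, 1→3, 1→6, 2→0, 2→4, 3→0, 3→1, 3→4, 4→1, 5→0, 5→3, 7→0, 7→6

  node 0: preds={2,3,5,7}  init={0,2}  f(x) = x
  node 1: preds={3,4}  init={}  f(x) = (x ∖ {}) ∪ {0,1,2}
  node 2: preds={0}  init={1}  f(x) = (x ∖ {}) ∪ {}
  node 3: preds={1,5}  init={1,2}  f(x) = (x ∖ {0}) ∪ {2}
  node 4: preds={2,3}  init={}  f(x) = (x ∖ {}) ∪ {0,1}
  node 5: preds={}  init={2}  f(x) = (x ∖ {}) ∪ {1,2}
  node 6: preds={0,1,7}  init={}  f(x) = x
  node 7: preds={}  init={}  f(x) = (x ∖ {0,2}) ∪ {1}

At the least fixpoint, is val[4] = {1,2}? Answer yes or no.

Trace (12 dequeues):
  [1] u=0 | in {1,2} | out {0,1,2} | prev {0,2} | push {}
  [2] u=1 | in {1,2} | out {0,1,2} | prev {} | push {}
  [3] u=2 | in {0,1,2} | out {0,1,2} | prev {1} | push {0}
  [4] u=3 | in {0,1,2} | out {1,2} | ==
  [5] u=4 | in {0,1,2} | out {0,1,2} | prev {} | push {1}
  [6] u=5 | in {} | out {1,2} | prev {2} | push {3}
  [7] u=6 | in {0,1,2} | out {0,1,2} | prev {} | push {}
  [8] u=7 | in {} | out {1} | prev {} | push {6}
  [9] u=0 | in {0,1,2} | out {0,1,2} | ==
  [10] u=1 | in {0,1,2} | out {0,1,2} | ==
  [11] u=3 | in {0,1,2} | out {1,2} | ==
  [12] u=6 | in {0,1,2} | out {0,1,2} | ==

Converged values:
  [0] {0,1,2}
  [1] {0,1,2}
  [2] {0,1,2}
  [3] {1,2}
  [4] {0,1,2}
  [5] {1,2}
  [6] {0,1,2}
  [7] {1}

no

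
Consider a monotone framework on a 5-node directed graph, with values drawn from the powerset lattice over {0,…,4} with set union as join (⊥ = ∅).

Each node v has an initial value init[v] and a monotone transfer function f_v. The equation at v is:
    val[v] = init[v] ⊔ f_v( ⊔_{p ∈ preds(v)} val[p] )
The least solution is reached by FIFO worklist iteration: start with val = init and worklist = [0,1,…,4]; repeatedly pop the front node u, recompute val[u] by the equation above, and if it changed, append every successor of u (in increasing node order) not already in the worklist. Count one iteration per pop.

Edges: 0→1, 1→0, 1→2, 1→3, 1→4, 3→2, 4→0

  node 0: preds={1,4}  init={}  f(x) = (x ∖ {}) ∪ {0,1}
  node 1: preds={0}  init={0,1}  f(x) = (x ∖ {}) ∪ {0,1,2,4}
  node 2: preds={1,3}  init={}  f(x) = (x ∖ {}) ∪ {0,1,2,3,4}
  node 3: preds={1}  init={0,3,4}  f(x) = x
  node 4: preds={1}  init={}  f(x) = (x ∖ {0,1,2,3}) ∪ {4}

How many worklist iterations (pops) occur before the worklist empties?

8

Iteration log — 8 steps:
  step 1. node 0  ⊔preds={0,1}  new={0,1}  old={}  +wl: 
  step 2. node 1  ⊔preds={0,1}  new={0,1,2,4}  old={0,1}  +wl: 0
  step 3. node 2  ⊔preds={0,1,2,3,4}  new={0,1,2,3,4}  old={}  +wl: 
  step 4. node 3  ⊔preds={0,1,2,4}  new={0,1,2,3,4}  old={0,3,4}  +wl: 2
  step 5. node 4  ⊔preds={0,1,2,4}  new={4}  old={}  +wl: 
  step 6. node 0  ⊔preds={0,1,2,4}  new={0,1,2,4}  old={0,1}  +wl: 1
  step 7. node 2  ⊔preds={0,1,2,3,4}  new={0,1,2,3,4}  stable
  step 8. node 1  ⊔preds={0,1,2,4}  new={0,1,2,4}  stable

Least fixpoint reached:
  node 0: {0,1,2,4}
  node 1: {0,1,2,4}
  node 2: {0,1,2,3,4}
  node 3: {0,1,2,3,4}
  node 4: {4}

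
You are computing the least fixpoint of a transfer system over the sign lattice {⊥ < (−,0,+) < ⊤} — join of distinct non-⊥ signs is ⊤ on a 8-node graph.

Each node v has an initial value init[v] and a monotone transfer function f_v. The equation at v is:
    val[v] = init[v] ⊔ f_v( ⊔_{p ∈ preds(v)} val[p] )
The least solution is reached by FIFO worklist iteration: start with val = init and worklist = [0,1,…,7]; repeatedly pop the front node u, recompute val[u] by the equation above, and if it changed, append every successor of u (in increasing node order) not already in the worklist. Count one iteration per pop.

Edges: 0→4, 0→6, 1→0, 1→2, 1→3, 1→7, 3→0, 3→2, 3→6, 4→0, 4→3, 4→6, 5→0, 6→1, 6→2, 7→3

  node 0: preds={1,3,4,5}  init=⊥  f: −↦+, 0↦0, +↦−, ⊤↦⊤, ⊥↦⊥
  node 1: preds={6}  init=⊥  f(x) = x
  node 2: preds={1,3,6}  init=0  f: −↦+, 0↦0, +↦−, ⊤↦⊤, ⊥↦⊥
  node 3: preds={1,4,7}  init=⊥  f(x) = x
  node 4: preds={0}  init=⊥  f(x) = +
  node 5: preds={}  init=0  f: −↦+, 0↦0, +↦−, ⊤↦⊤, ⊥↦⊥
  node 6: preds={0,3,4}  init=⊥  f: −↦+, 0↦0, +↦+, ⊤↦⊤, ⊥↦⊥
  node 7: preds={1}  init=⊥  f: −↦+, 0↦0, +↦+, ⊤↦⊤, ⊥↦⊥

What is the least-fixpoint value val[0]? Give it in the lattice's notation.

⊤

Iteration log — 21 steps:
  step 1. node 0  ⊔preds=0  new=0  old=⊥  +wl: 
  step 2. node 1  ⊔preds=⊥  new=⊥  stable
  step 3. node 2  ⊔preds=⊥  new=0  stable
  step 4. node 3  ⊔preds=⊥  new=⊥  stable
  step 5. node 4  ⊔preds=0  new=+  old=⊥  +wl: 0,3
  step 6. node 5  ⊔preds=⊥  new=0  stable
  step 7. node 6  ⊔preds=⊤  new=⊤  old=⊥  +wl: 1,2
  step 8. node 7  ⊔preds=⊥  new=⊥  stable
  step 9. node 0  ⊔preds=⊤  new=⊤  old=0  +wl: 4,6
  step 10. node 3  ⊔preds=+  new=+  old=⊥  +wl: 0
  step 11. node 1  ⊔preds=⊤  new=⊤  old=⊥  +wl: 3,7
  step 12. node 2  ⊔preds=⊤  new=⊤  old=0  +wl: 
  step 13. node 4  ⊔preds=⊤  new=+  stable
  step 14. node 6  ⊔preds=⊤  new=⊤  stable
  step 15. node 0  ⊔preds=⊤  new=⊤  stable
  step 16. node 3  ⊔preds=⊤  new=⊤  old=+  +wl: 0,2,6
  step 17. node 7  ⊔preds=⊤  new=⊤  old=⊥  +wl: 3
  step 18. node 0  ⊔preds=⊤  new=⊤  stable
  step 19. node 2  ⊔preds=⊤  new=⊤  stable
  step 20. node 6  ⊔preds=⊤  new=⊤  stable
  step 21. node 3  ⊔preds=⊤  new=⊤  stable

Least fixpoint reached:
  node 0: ⊤
  node 1: ⊤
  node 2: ⊤
  node 3: ⊤
  node 4: +
  node 5: 0
  node 6: ⊤
  node 7: ⊤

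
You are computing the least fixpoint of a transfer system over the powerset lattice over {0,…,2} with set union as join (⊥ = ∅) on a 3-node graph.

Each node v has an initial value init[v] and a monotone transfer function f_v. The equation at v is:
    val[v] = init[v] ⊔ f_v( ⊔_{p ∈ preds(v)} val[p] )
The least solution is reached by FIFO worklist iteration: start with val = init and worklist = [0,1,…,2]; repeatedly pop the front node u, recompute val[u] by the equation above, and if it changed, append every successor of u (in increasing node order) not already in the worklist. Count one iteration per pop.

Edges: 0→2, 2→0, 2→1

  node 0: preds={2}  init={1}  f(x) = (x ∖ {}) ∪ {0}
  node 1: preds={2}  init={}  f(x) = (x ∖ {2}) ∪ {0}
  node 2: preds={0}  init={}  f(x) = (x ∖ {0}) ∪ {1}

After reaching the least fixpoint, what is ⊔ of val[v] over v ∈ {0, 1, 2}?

{0,1}

Worklist (5 pops):
  #1 pop 0: in={} → {0,1} (was {1}); enqueue []
  #2 pop 1: in={} → {0} (was {}); enqueue []
  #3 pop 2: in={0,1} → {1} (was {}); enqueue [0,1]
  #4 pop 0: in={1} → {0,1} (no change)
  #5 pop 1: in={1} → {0,1} (was {0}); enqueue []

Fixpoint:
  val[0] = {0,1}
  val[1] = {0,1}
  val[2] = {1}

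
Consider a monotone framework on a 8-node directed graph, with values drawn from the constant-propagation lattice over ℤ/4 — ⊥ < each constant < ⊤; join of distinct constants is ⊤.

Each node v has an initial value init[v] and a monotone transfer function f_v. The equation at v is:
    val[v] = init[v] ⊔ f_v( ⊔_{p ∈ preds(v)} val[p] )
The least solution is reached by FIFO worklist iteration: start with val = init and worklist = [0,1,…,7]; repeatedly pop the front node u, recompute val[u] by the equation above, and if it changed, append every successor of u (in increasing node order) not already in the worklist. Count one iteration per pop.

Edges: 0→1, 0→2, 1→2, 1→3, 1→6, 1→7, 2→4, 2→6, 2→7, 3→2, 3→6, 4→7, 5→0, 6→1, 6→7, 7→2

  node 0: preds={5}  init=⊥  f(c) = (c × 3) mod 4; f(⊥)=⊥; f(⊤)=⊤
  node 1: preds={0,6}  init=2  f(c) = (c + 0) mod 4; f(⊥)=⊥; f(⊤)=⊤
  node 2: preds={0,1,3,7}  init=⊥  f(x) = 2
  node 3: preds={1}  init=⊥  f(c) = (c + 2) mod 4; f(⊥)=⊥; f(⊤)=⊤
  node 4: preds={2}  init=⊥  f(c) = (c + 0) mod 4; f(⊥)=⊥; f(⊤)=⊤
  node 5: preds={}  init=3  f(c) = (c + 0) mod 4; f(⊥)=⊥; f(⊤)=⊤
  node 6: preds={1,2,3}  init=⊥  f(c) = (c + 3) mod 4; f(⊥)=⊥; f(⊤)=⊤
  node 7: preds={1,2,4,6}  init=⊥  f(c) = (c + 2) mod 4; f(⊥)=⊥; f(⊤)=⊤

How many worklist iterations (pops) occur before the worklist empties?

10

Iteration log — 10 steps:
  step 1. node 0  ⊔preds=3  new=1  old=⊥  +wl: 
  step 2. node 1  ⊔preds=1  new=⊤  old=2  +wl: 
  step 3. node 2  ⊔preds=⊤  new=2  old=⊥  +wl: 
  step 4. node 3  ⊔preds=⊤  new=⊤  old=⊥  +wl: 2
  step 5. node 4  ⊔preds=2  new=2  old=⊥  +wl: 
  step 6. node 5  ⊔preds=⊥  new=3  stable
  step 7. node 6  ⊔preds=⊤  new=⊤  old=⊥  +wl: 1
  step 8. node 7  ⊔preds=⊤  new=⊤  old=⊥  +wl: 
  step 9. node 2  ⊔preds=⊤  new=2  stable
  step 10. node 1  ⊔preds=⊤  new=⊤  stable

Least fixpoint reached:
  node 0: 1
  node 1: ⊤
  node 2: 2
  node 3: ⊤
  node 4: 2
  node 5: 3
  node 6: ⊤
  node 7: ⊤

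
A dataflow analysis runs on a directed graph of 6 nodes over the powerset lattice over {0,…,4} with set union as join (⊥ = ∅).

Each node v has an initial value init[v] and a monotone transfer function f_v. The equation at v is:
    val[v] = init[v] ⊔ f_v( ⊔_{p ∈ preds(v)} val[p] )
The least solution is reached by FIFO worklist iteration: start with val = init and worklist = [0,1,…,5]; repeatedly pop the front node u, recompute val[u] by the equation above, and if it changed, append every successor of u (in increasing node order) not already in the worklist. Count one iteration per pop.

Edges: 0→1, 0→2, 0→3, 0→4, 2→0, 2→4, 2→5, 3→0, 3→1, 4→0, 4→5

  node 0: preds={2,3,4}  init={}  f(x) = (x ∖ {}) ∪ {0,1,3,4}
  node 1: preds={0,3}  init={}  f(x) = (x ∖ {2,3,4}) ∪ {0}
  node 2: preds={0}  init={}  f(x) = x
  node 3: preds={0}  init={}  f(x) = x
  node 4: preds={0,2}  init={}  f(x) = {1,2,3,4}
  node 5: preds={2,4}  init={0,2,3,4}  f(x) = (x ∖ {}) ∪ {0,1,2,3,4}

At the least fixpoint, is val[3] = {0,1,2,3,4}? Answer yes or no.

Trace (14 dequeues):
  [1] u=0 | in {} | out {0,1,3,4} | prev {} | push {}
  [2] u=1 | in {0,1,3,4} | out {0,1} | prev {} | push {}
  [3] u=2 | in {0,1,3,4} | out {0,1,3,4} | prev {} | push {0}
  [4] u=3 | in {0,1,3,4} | out {0,1,3,4} | prev {} | push {1}
  [5] u=4 | in {0,1,3,4} | out {1,2,3,4} | prev {} | push {}
  [6] u=5 | in {0,1,2,3,4} | out {0,1,2,3,4} | prev {0,2,3,4} | push {}
  [7] u=0 | in {0,1,2,3,4} | out {0,1,2,3,4} | prev {0,1,3,4} | push {2,3,4}
  [8] u=1 | in {0,1,2,3,4} | out {0,1} | ==
  [9] u=2 | in {0,1,2,3,4} | out {0,1,2,3,4} | prev {0,1,3,4} | push {0,5}
  [10] u=3 | in {0,1,2,3,4} | out {0,1,2,3,4} | prev {0,1,3,4} | push {1}
  [11] u=4 | in {0,1,2,3,4} | out {1,2,3,4} | ==
  [12] u=0 | in {0,1,2,3,4} | out {0,1,2,3,4} | ==
  [13] u=5 | in {0,1,2,3,4} | out {0,1,2,3,4} | ==
  [14] u=1 | in {0,1,2,3,4} | out {0,1} | ==

Converged values:
  [0] {0,1,2,3,4}
  [1] {0,1}
  [2] {0,1,2,3,4}
  [3] {0,1,2,3,4}
  [4] {1,2,3,4}
  [5] {0,1,2,3,4}

yes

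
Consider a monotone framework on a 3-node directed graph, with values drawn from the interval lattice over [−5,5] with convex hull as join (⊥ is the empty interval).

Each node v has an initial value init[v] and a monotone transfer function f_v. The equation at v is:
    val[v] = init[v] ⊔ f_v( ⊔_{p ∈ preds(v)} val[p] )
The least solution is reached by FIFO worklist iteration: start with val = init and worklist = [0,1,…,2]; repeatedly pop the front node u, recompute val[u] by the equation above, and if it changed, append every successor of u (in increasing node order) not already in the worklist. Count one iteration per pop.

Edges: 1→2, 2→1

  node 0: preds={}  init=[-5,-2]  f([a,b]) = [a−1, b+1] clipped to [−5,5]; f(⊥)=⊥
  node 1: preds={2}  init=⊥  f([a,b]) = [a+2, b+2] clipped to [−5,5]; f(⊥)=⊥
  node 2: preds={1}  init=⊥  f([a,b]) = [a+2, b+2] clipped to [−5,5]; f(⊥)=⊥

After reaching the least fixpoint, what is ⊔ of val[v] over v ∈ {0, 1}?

Worklist (3 pops):
  #1 pop 0: in=⊥ → [-5,-2] (no change)
  #2 pop 1: in=⊥ → ⊥ (no change)
  #3 pop 2: in=⊥ → ⊥ (no change)

Fixpoint:
  val[0] = [-5,-2]
  val[1] = ⊥
  val[2] = ⊥

[-5,-2]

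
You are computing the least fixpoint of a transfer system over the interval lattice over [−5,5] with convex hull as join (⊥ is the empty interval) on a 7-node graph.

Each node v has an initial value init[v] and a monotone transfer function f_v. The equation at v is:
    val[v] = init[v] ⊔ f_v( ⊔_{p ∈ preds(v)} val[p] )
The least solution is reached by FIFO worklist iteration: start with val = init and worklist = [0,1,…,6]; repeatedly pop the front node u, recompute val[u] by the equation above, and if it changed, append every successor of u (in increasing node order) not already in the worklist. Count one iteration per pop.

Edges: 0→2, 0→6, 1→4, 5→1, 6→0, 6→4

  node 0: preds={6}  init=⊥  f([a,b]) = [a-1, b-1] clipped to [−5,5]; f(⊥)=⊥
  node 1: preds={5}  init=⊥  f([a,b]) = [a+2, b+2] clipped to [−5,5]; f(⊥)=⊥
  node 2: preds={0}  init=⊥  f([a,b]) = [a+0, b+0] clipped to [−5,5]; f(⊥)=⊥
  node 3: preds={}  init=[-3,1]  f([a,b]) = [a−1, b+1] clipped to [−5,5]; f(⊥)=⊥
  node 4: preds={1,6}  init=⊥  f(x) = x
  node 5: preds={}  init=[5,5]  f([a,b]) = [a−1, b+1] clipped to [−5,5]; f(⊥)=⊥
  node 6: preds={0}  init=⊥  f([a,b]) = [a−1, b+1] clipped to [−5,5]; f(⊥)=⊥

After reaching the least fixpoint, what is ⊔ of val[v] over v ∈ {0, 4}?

[5,5]

Worklist (7 pops):
  #1 pop 0: in=⊥ → ⊥ (no change)
  #2 pop 1: in=[5,5] → [5,5] (was ⊥); enqueue []
  #3 pop 2: in=⊥ → ⊥ (no change)
  #4 pop 3: in=⊥ → [-3,1] (no change)
  #5 pop 4: in=[5,5] → [5,5] (was ⊥); enqueue []
  #6 pop 5: in=⊥ → [5,5] (no change)
  #7 pop 6: in=⊥ → ⊥ (no change)

Fixpoint:
  val[0] = ⊥
  val[1] = [5,5]
  val[2] = ⊥
  val[3] = [-3,1]
  val[4] = [5,5]
  val[5] = [5,5]
  val[6] = ⊥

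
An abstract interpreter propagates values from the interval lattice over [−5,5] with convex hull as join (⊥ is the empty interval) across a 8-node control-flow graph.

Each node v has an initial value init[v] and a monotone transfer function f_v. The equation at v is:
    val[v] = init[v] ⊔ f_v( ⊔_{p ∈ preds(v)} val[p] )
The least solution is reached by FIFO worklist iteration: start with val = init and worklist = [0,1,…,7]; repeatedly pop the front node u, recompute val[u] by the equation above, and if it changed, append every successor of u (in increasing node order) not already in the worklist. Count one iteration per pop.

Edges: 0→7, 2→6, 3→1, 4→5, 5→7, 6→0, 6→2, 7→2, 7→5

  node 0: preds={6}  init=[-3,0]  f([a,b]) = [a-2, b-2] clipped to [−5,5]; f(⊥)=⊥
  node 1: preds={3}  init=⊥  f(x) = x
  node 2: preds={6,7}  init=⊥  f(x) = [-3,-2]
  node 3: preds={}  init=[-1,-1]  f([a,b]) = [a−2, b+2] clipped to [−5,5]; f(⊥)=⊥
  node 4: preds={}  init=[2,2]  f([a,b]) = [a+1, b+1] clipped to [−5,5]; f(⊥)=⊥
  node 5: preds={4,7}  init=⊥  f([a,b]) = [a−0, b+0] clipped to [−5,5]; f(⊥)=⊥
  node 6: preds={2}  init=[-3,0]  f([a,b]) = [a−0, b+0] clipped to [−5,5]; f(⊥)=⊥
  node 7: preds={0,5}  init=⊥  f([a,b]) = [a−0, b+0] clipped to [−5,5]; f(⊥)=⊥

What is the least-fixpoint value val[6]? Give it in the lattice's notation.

Worklist (11 pops):
  #1 pop 0: in=[-3,0] → [-5,0] (was [-3,0]); enqueue []
  #2 pop 1: in=[-1,-1] → [-1,-1] (was ⊥); enqueue []
  #3 pop 2: in=[-3,0] → [-3,-2] (was ⊥); enqueue []
  #4 pop 3: in=⊥ → [-1,-1] (no change)
  #5 pop 4: in=⊥ → [2,2] (no change)
  #6 pop 5: in=[2,2] → [2,2] (was ⊥); enqueue []
  #7 pop 6: in=[-3,-2] → [-3,0] (no change)
  #8 pop 7: in=[-5,2] → [-5,2] (was ⊥); enqueue [2,5]
  #9 pop 2: in=[-5,2] → [-3,-2] (no change)
  #10 pop 5: in=[-5,2] → [-5,2] (was [2,2]); enqueue [7]
  #11 pop 7: in=[-5,2] → [-5,2] (no change)

Fixpoint:
  val[0] = [-5,0]
  val[1] = [-1,-1]
  val[2] = [-3,-2]
  val[3] = [-1,-1]
  val[4] = [2,2]
  val[5] = [-5,2]
  val[6] = [-3,0]
  val[7] = [-5,2]

[-3,0]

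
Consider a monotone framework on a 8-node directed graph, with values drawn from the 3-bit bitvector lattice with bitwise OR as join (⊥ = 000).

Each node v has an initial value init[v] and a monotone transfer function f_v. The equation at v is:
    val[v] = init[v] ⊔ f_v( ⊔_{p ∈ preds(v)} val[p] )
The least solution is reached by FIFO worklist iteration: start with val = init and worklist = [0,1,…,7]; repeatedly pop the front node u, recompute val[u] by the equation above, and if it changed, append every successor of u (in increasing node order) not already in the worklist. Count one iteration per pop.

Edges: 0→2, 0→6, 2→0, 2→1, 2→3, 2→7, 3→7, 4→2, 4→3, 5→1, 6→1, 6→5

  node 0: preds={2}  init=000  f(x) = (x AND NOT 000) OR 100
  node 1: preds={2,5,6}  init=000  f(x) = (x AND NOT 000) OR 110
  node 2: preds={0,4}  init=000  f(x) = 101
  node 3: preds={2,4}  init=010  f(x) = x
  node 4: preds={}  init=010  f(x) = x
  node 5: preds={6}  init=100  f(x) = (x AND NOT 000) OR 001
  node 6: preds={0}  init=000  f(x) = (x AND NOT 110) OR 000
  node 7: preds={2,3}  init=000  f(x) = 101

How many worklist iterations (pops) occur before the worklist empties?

14

Worklist (14 pops):
  #1 pop 0: in=000 → 100 (was 000); enqueue []
  #2 pop 1: in=100 → 110 (was 000); enqueue []
  #3 pop 2: in=110 → 101 (was 000); enqueue [0,1]
  #4 pop 3: in=111 → 111 (was 010); enqueue []
  #5 pop 4: in=000 → 010 (no change)
  #6 pop 5: in=000 → 101 (was 100); enqueue []
  #7 pop 6: in=100 → 000 (no change)
  #8 pop 7: in=111 → 101 (was 000); enqueue []
  #9 pop 0: in=101 → 101 (was 100); enqueue [2,6]
  #10 pop 1: in=101 → 111 (was 110); enqueue []
  #11 pop 2: in=111 → 101 (no change)
  #12 pop 6: in=101 → 001 (was 000); enqueue [1,5]
  #13 pop 1: in=101 → 111 (no change)
  #14 pop 5: in=001 → 101 (no change)

Fixpoint:
  val[0] = 101
  val[1] = 111
  val[2] = 101
  val[3] = 111
  val[4] = 010
  val[5] = 101
  val[6] = 001
  val[7] = 101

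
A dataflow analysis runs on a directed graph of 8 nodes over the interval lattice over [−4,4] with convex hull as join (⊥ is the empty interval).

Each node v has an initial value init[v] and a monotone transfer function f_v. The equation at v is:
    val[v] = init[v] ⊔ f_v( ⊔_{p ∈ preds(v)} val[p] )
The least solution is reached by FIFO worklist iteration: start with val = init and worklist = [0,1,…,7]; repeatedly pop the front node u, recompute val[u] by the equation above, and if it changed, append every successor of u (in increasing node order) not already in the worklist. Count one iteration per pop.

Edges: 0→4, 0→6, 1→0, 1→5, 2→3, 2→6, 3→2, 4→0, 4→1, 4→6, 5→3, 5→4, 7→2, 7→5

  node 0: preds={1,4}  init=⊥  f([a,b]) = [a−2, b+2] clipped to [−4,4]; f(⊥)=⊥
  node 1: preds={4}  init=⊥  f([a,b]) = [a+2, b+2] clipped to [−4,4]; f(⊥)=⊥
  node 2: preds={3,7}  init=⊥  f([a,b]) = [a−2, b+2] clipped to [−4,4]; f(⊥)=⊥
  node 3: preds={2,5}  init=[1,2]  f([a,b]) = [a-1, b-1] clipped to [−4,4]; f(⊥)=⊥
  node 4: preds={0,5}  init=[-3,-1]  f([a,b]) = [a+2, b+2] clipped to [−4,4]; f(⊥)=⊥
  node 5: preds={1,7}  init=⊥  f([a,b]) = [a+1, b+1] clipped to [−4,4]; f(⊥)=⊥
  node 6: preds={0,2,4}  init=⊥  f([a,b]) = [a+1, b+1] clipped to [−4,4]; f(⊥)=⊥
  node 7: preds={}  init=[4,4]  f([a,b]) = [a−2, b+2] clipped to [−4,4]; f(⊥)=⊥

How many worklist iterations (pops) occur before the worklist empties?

18

Worklist (18 pops):
  #1 pop 0: in=[-3,-1] → [-4,1] (was ⊥); enqueue []
  #2 pop 1: in=[-3,-1] → [-1,1] (was ⊥); enqueue [0]
  #3 pop 2: in=[1,4] → [-1,4] (was ⊥); enqueue []
  #4 pop 3: in=[-1,4] → [-2,3] (was [1,2]); enqueue [2]
  #5 pop 4: in=[-4,1] → [-3,3] (was [-3,-1]); enqueue [1]
  #6 pop 5: in=[-1,4] → [0,4] (was ⊥); enqueue [3,4]
  #7 pop 6: in=[-4,4] → [-3,4] (was ⊥); enqueue []
  #8 pop 7: in=⊥ → [4,4] (no change)
  #9 pop 0: in=[-3,3] → [-4,4] (was [-4,1]); enqueue [6]
  #10 pop 2: in=[-2,4] → [-4,4] (was [-1,4]); enqueue []
  #11 pop 1: in=[-3,3] → [-1,4] (was [-1,1]); enqueue [0,5]
  #12 pop 3: in=[-4,4] → [-4,3] (was [-2,3]); enqueue [2]
  #13 pop 4: in=[-4,4] → [-3,4] (was [-3,3]); enqueue [1]
  #14 pop 6: in=[-4,4] → [-3,4] (no change)
  #15 pop 0: in=[-3,4] → [-4,4] (no change)
  #16 pop 5: in=[-1,4] → [0,4] (no change)
  #17 pop 2: in=[-4,4] → [-4,4] (no change)
  #18 pop 1: in=[-3,4] → [-1,4] (no change)

Fixpoint:
  val[0] = [-4,4]
  val[1] = [-1,4]
  val[2] = [-4,4]
  val[3] = [-4,3]
  val[4] = [-3,4]
  val[5] = [0,4]
  val[6] = [-3,4]
  val[7] = [4,4]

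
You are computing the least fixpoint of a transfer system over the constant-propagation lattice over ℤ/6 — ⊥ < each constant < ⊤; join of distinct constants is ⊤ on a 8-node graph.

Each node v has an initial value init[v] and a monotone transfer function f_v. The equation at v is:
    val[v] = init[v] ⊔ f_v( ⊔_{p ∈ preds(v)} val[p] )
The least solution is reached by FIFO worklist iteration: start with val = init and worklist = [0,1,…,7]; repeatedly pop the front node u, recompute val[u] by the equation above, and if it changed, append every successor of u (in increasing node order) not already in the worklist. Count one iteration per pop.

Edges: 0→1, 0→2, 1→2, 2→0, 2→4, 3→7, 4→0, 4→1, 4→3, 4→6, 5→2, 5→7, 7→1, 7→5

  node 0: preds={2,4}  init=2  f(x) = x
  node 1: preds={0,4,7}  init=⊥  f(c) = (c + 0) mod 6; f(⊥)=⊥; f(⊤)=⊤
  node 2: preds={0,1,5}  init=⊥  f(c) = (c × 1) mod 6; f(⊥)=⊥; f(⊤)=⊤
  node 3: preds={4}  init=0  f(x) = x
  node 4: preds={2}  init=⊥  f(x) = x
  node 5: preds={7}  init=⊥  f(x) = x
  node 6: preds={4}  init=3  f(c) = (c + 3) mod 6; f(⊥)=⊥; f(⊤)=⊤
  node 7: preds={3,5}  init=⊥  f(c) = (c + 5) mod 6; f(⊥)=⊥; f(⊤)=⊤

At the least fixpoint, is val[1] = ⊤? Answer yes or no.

Worklist (23 pops):
  #1 pop 0: in=⊥ → 2 (no change)
  #2 pop 1: in=2 → 2 (was ⊥); enqueue []
  #3 pop 2: in=2 → 2 (was ⊥); enqueue [0]
  #4 pop 3: in=⊥ → 0 (no change)
  #5 pop 4: in=2 → 2 (was ⊥); enqueue [1,3]
  #6 pop 5: in=⊥ → ⊥ (no change)
  #7 pop 6: in=2 → ⊤ (was 3); enqueue []
  #8 pop 7: in=0 → 5 (was ⊥); enqueue [5]
  #9 pop 0: in=2 → 2 (no change)
  #10 pop 1: in=⊤ → ⊤ (was 2); enqueue [2]
  #11 pop 3: in=2 → ⊤ (was 0); enqueue [7]
  #12 pop 5: in=5 → 5 (was ⊥); enqueue []
  #13 pop 2: in=⊤ → ⊤ (was 2); enqueue [0,4]
  #14 pop 7: in=⊤ → ⊤ (was 5); enqueue [1,5]
  #15 pop 0: in=⊤ → ⊤ (was 2); enqueue [2]
  #16 pop 4: in=⊤ → ⊤ (was 2); enqueue [0,3,6]
  #17 pop 1: in=⊤ → ⊤ (no change)
  #18 pop 5: in=⊤ → ⊤ (was 5); enqueue [7]
  #19 pop 2: in=⊤ → ⊤ (no change)
  #20 pop 0: in=⊤ → ⊤ (no change)
  #21 pop 3: in=⊤ → ⊤ (no change)
  #22 pop 6: in=⊤ → ⊤ (no change)
  #23 pop 7: in=⊤ → ⊤ (no change)

Fixpoint:
  val[0] = ⊤
  val[1] = ⊤
  val[2] = ⊤
  val[3] = ⊤
  val[4] = ⊤
  val[5] = ⊤
  val[6] = ⊤
  val[7] = ⊤

yes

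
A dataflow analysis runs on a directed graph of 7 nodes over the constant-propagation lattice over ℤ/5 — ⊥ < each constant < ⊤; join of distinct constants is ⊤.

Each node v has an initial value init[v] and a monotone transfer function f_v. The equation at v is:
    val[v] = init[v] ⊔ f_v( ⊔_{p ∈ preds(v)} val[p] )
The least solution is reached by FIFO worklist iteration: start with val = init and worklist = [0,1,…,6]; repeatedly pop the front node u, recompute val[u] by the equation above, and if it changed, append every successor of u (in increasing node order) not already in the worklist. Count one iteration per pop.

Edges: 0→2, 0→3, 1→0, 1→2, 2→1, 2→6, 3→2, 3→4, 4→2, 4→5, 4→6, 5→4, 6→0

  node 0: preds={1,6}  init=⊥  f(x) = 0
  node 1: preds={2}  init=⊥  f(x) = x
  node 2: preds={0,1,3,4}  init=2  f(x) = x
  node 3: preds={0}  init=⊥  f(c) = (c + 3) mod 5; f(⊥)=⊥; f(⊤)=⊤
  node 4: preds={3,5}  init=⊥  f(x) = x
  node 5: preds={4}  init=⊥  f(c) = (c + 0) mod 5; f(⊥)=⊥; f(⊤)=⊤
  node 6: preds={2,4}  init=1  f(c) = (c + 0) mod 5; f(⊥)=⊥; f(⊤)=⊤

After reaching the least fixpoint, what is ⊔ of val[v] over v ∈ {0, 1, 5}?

⊤

Iteration log — 12 steps:
  step 1. node 0  ⊔preds=1  new=0  old=⊥  +wl: 
  step 2. node 1  ⊔preds=2  new=2  old=⊥  +wl: 0
  step 3. node 2  ⊔preds=⊤  new=⊤  old=2  +wl: 1
  step 4. node 3  ⊔preds=0  new=3  old=⊥  +wl: 2
  step 5. node 4  ⊔preds=3  new=3  old=⊥  +wl: 
  step 6. node 5  ⊔preds=3  new=3  old=⊥  +wl: 4
  step 7. node 6  ⊔preds=⊤  new=⊤  old=1  +wl: 
  step 8. node 0  ⊔preds=⊤  new=0  stable
  step 9. node 1  ⊔preds=⊤  new=⊤  old=2  +wl: 0
  step 10. node 2  ⊔preds=⊤  new=⊤  stable
  step 11. node 4  ⊔preds=3  new=3  stable
  step 12. node 0  ⊔preds=⊤  new=0  stable

Least fixpoint reached:
  node 0: 0
  node 1: ⊤
  node 2: ⊤
  node 3: 3
  node 4: 3
  node 5: 3
  node 6: ⊤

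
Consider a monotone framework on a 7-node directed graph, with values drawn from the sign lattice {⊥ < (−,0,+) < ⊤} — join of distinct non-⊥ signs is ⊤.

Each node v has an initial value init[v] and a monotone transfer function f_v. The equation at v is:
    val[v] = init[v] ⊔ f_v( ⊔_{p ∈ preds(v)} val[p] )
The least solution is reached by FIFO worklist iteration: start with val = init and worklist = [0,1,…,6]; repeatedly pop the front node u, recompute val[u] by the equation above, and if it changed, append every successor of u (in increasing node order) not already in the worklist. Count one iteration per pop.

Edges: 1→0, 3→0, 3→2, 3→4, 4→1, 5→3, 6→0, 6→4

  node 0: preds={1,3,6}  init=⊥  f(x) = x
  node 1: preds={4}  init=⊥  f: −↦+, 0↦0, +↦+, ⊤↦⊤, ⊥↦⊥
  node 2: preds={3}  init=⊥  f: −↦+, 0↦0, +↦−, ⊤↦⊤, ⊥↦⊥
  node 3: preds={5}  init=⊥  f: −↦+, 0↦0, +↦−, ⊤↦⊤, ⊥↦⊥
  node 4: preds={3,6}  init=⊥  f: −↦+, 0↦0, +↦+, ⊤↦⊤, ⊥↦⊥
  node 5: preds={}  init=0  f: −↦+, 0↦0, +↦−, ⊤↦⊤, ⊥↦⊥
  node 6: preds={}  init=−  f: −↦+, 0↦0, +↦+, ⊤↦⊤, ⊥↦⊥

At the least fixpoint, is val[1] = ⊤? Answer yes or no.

Trace (11 dequeues):
  [1] u=0 | in − | out − | prev ⊥ | push {}
  [2] u=1 | in ⊥ | out ⊥ | ==
  [3] u=2 | in ⊥ | out ⊥ | ==
  [4] u=3 | in 0 | out 0 | prev ⊥ | push {0,2}
  [5] u=4 | in ⊤ | out ⊤ | prev ⊥ | push {1}
  [6] u=5 | in ⊥ | out 0 | ==
  [7] u=6 | in ⊥ | out − | ==
  [8] u=0 | in ⊤ | out ⊤ | prev − | push {}
  [9] u=2 | in 0 | out 0 | prev ⊥ | push {}
  [10] u=1 | in ⊤ | out ⊤ | prev ⊥ | push {0}
  [11] u=0 | in ⊤ | out ⊤ | ==

Converged values:
  [0] ⊤
  [1] ⊤
  [2] 0
  [3] 0
  [4] ⊤
  [5] 0
  [6] −

yes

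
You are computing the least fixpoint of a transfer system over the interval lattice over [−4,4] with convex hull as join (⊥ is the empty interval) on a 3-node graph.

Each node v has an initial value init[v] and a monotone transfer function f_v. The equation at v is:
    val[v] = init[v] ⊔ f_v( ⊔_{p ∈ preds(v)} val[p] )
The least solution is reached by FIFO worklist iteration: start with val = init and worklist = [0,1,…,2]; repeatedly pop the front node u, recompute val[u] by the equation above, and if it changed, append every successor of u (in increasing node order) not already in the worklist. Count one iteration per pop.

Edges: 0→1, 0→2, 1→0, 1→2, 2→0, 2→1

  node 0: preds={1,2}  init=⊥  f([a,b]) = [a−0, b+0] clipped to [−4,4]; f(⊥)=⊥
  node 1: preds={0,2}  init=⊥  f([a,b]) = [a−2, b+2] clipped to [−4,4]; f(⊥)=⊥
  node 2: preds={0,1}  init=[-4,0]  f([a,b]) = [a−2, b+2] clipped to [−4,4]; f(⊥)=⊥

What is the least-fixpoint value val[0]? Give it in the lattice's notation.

Worklist (7 pops):
  #1 pop 0: in=[-4,0] → [-4,0] (was ⊥); enqueue []
  #2 pop 1: in=[-4,0] → [-4,2] (was ⊥); enqueue [0]
  #3 pop 2: in=[-4,2] → [-4,4] (was [-4,0]); enqueue [1]
  #4 pop 0: in=[-4,4] → [-4,4] (was [-4,0]); enqueue [2]
  #5 pop 1: in=[-4,4] → [-4,4] (was [-4,2]); enqueue [0]
  #6 pop 2: in=[-4,4] → [-4,4] (no change)
  #7 pop 0: in=[-4,4] → [-4,4] (no change)

Fixpoint:
  val[0] = [-4,4]
  val[1] = [-4,4]
  val[2] = [-4,4]

[-4,4]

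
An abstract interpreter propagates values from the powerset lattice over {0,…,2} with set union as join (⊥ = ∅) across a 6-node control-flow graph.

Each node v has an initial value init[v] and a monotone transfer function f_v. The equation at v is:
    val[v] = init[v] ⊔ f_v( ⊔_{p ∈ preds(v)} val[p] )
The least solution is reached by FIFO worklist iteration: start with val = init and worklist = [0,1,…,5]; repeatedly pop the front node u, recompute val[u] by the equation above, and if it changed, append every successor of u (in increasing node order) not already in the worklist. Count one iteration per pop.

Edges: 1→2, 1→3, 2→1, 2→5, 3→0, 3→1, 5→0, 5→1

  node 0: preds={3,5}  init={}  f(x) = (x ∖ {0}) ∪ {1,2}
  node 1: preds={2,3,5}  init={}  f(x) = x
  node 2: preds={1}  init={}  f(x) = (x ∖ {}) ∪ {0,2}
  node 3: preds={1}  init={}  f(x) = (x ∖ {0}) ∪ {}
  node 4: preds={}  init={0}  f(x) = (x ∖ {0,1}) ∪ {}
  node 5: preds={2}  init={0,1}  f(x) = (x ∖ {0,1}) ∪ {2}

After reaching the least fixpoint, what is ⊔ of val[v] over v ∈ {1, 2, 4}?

{0,1,2}

Iteration log — 12 steps:
  step 1. node 0  ⊔preds={0,1}  new={1,2}  old={}  +wl: 
  step 2. node 1  ⊔preds={0,1}  new={0,1}  old={}  +wl: 
  step 3. node 2  ⊔preds={0,1}  new={0,1,2}  old={}  +wl: 1
  step 4. node 3  ⊔preds={0,1}  new={1}  old={}  +wl: 0
  step 5. node 4  ⊔preds={}  new={0}  stable
  step 6. node 5  ⊔preds={0,1,2}  new={0,1,2}  old={0,1}  +wl: 
  step 7. node 1  ⊔preds={0,1,2}  new={0,1,2}  old={0,1}  +wl: 2,3
  step 8. node 0  ⊔preds={0,1,2}  new={1,2}  stable
  step 9. node 2  ⊔preds={0,1,2}  new={0,1,2}  stable
  step 10. node 3  ⊔preds={0,1,2}  new={1,2}  old={1}  +wl: 0,1
  step 11. node 0  ⊔preds={0,1,2}  new={1,2}  stable
  step 12. node 1  ⊔preds={0,1,2}  new={0,1,2}  stable

Least fixpoint reached:
  node 0: {1,2}
  node 1: {0,1,2}
  node 2: {0,1,2}
  node 3: {1,2}
  node 4: {0}
  node 5: {0,1,2}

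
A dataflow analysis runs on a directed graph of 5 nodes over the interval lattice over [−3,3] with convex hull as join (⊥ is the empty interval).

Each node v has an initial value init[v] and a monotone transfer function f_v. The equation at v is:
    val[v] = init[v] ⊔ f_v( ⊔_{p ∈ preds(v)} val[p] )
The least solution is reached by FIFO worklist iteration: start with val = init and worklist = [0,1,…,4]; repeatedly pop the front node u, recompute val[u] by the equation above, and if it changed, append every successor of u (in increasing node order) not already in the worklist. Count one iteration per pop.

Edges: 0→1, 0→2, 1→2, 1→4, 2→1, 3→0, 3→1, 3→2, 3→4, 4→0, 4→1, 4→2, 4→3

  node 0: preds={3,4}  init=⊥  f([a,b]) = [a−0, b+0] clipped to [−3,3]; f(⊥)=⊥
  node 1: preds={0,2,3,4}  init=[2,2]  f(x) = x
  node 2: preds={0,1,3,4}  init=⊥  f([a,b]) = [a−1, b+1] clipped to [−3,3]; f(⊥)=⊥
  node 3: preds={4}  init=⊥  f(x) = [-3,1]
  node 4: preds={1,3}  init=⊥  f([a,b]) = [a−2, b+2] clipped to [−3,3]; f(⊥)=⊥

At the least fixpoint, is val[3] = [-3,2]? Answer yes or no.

Worklist (11 pops):
  #1 pop 0: in=⊥ → ⊥ (no change)
  #2 pop 1: in=⊥ → [2,2] (no change)
  #3 pop 2: in=[2,2] → [1,3] (was ⊥); enqueue [1]
  #4 pop 3: in=⊥ → [-3,1] (was ⊥); enqueue [0,2]
  #5 pop 4: in=[-3,2] → [-3,3] (was ⊥); enqueue [3]
  #6 pop 1: in=[-3,3] → [-3,3] (was [2,2]); enqueue [4]
  #7 pop 0: in=[-3,3] → [-3,3] (was ⊥); enqueue [1]
  #8 pop 2: in=[-3,3] → [-3,3] (was [1,3]); enqueue []
  #9 pop 3: in=[-3,3] → [-3,1] (no change)
  #10 pop 4: in=[-3,3] → [-3,3] (no change)
  #11 pop 1: in=[-3,3] → [-3,3] (no change)

Fixpoint:
  val[0] = [-3,3]
  val[1] = [-3,3]
  val[2] = [-3,3]
  val[3] = [-3,1]
  val[4] = [-3,3]

no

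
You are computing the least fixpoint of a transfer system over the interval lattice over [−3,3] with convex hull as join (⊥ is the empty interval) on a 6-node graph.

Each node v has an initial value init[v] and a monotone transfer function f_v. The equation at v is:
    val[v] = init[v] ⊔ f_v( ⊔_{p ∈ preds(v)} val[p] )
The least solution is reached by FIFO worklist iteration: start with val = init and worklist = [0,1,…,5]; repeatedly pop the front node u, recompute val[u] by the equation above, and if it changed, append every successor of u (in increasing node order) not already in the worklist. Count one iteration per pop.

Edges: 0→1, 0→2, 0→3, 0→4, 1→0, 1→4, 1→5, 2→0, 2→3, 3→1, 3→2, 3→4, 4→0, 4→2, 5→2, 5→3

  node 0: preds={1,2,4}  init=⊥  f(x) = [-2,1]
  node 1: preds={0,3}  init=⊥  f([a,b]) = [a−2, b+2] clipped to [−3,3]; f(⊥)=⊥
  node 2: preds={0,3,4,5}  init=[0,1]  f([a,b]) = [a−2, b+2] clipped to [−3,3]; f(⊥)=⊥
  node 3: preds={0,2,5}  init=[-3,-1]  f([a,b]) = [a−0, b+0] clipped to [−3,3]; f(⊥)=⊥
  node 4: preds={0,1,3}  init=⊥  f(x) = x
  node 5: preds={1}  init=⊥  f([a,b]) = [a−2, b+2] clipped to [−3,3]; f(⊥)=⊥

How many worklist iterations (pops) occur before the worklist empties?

Trace (10 dequeues):
  [1] u=0 | in [0,1] | out [-2,1] | prev ⊥ | push {}
  [2] u=1 | in [-3,1] | out [-3,3] | prev ⊥ | push {0}
  [3] u=2 | in [-3,1] | out [-3,3] | prev [0,1] | push {}
  [4] u=3 | in [-3,3] | out [-3,3] | prev [-3,-1] | push {1,2}
  [5] u=4 | in [-3,3] | out [-3,3] | prev ⊥ | push {}
  [6] u=5 | in [-3,3] | out [-3,3] | prev ⊥ | push {3}
  [7] u=0 | in [-3,3] | out [-2,1] | ==
  [8] u=1 | in [-3,3] | out [-3,3] | ==
  [9] u=2 | in [-3,3] | out [-3,3] | ==
  [10] u=3 | in [-3,3] | out [-3,3] | ==

Converged values:
  [0] [-2,1]
  [1] [-3,3]
  [2] [-3,3]
  [3] [-3,3]
  [4] [-3,3]
  [5] [-3,3]

10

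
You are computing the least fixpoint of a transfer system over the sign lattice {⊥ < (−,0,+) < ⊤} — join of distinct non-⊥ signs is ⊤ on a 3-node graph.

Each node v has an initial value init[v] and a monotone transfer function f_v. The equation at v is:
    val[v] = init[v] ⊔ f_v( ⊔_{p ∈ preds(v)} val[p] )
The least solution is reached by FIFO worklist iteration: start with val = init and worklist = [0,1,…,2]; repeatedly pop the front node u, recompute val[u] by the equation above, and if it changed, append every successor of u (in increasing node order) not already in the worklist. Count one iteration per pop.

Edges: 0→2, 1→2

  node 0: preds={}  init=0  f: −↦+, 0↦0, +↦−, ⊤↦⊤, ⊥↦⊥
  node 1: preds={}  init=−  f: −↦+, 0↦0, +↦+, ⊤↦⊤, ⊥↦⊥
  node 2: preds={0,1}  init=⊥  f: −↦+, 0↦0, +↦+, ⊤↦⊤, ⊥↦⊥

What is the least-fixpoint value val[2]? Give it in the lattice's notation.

Worklist (3 pops):
  #1 pop 0: in=⊥ → 0 (no change)
  #2 pop 1: in=⊥ → − (no change)
  #3 pop 2: in=⊤ → ⊤ (was ⊥); enqueue []

Fixpoint:
  val[0] = 0
  val[1] = −
  val[2] = ⊤

⊤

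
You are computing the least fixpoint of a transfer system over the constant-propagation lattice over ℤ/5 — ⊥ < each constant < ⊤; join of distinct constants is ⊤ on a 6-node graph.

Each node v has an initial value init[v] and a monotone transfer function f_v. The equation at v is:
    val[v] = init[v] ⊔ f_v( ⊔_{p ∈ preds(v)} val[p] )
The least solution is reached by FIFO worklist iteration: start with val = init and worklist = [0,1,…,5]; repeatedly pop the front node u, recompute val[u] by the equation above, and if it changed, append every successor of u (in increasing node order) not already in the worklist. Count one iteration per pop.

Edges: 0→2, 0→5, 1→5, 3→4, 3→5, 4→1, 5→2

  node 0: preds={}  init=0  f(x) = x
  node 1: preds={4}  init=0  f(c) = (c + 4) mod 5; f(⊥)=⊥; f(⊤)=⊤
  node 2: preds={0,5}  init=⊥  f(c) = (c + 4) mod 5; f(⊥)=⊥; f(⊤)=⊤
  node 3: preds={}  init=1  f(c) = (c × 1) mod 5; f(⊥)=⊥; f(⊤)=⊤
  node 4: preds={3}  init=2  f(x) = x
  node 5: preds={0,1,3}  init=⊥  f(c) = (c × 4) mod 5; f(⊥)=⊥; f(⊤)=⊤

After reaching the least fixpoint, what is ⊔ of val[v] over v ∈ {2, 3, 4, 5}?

⊤

Trace (8 dequeues):
  [1] u=0 | in ⊥ | out 0 | ==
  [2] u=1 | in 2 | out ⊤ | prev 0 | push {}
  [3] u=2 | in 0 | out 4 | prev ⊥ | push {}
  [4] u=3 | in ⊥ | out 1 | ==
  [5] u=4 | in 1 | out ⊤ | prev 2 | push {1}
  [6] u=5 | in ⊤ | out ⊤ | prev ⊥ | push {2}
  [7] u=1 | in ⊤ | out ⊤ | ==
  [8] u=2 | in ⊤ | out ⊤ | prev 4 | push {}

Converged values:
  [0] 0
  [1] ⊤
  [2] ⊤
  [3] 1
  [4] ⊤
  [5] ⊤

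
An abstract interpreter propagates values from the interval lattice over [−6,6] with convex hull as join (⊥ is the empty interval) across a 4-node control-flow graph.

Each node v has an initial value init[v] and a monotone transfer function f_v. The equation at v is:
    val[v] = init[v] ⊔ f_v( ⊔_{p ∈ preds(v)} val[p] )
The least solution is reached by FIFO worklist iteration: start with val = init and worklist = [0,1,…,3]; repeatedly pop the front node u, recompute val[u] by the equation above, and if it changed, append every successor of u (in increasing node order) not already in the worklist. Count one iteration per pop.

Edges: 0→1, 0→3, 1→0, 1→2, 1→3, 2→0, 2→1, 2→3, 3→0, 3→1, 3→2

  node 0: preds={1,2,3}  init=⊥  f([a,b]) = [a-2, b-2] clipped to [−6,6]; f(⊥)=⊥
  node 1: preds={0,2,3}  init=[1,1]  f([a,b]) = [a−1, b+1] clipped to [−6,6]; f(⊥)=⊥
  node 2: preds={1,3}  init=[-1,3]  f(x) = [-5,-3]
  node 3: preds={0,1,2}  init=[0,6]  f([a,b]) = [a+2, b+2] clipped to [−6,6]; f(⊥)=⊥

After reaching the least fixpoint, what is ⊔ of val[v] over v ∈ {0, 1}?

Iteration log — 11 steps:
  step 1. node 0  ⊔preds=[-1,6]  new=[-3,4]  old=⊥  +wl: 
  step 2. node 1  ⊔preds=[-3,6]  new=[-4,6]  old=[1,1]  +wl: 0
  step 3. node 2  ⊔preds=[-4,6]  new=[-5,3]  old=[-1,3]  +wl: 1
  step 4. node 3  ⊔preds=[-5,6]  new=[-3,6]  old=[0,6]  +wl: 2
  step 5. node 0  ⊔preds=[-5,6]  new=[-6,4]  old=[-3,4]  +wl: 3
  step 6. node 1  ⊔preds=[-6,6]  new=[-6,6]  old=[-4,6]  +wl: 0
  step 7. node 2  ⊔preds=[-6,6]  new=[-5,3]  stable
  step 8. node 3  ⊔preds=[-6,6]  new=[-4,6]  old=[-3,6]  +wl: 1,2
  step 9. node 0  ⊔preds=[-6,6]  new=[-6,4]  stable
  step 10. node 1  ⊔preds=[-6,6]  new=[-6,6]  stable
  step 11. node 2  ⊔preds=[-6,6]  new=[-5,3]  stable

Least fixpoint reached:
  node 0: [-6,4]
  node 1: [-6,6]
  node 2: [-5,3]
  node 3: [-4,6]

[-6,6]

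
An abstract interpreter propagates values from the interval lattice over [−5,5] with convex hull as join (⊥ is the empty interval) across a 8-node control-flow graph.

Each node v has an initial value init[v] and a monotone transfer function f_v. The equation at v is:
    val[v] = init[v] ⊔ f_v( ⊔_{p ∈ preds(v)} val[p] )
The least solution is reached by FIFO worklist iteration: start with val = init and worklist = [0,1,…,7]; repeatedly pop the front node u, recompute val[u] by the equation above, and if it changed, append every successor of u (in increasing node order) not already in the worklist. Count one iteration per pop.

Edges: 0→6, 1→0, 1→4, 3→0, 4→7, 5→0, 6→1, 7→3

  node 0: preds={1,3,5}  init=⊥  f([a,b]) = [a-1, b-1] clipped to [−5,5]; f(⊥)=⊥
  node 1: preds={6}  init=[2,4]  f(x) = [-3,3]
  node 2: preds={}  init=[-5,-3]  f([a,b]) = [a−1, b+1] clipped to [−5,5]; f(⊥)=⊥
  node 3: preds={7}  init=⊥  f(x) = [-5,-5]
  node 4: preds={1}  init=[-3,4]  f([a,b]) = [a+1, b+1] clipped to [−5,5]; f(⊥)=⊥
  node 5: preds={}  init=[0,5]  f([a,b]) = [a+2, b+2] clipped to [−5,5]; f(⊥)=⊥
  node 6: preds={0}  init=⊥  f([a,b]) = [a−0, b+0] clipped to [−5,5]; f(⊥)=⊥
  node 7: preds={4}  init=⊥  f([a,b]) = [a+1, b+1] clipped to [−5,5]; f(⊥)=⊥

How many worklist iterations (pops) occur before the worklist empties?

Trace (13 dequeues):
  [1] u=0 | in [0,5] | out [-1,4] | prev ⊥ | push {}
  [2] u=1 | in ⊥ | out [-3,4] | prev [2,4] | push {0}
  [3] u=2 | in ⊥ | out [-5,-3] | ==
  [4] u=3 | in ⊥ | out [-5,-5] | prev ⊥ | push {}
  [5] u=4 | in [-3,4] | out [-3,5] | prev [-3,4] | push {}
  [6] u=5 | in ⊥ | out [0,5] | ==
  [7] u=6 | in [-1,4] | out [-1,4] | prev ⊥ | push {1}
  [8] u=7 | in [-3,5] | out [-2,5] | prev ⊥ | push {3}
  [9] u=0 | in [-5,5] | out [-5,4] | prev [-1,4] | push {6}
  [10] u=1 | in [-1,4] | out [-3,4] | ==
  [11] u=3 | in [-2,5] | out [-5,-5] | ==
  [12] u=6 | in [-5,4] | out [-5,4] | prev [-1,4] | push {1}
  [13] u=1 | in [-5,4] | out [-3,4] | ==

Converged values:
  [0] [-5,4]
  [1] [-3,4]
  [2] [-5,-3]
  [3] [-5,-5]
  [4] [-3,5]
  [5] [0,5]
  [6] [-5,4]
  [7] [-2,5]

13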